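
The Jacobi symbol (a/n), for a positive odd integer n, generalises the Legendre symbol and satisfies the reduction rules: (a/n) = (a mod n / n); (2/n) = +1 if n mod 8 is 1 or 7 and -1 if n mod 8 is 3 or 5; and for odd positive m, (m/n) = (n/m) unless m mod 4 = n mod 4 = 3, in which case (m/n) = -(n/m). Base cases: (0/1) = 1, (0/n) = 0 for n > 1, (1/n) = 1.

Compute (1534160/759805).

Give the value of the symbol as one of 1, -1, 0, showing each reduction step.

(1534160/759805): 1534160 mod 759805 = 14550, so (1534160/759805) = (14550/759805)
factor out 2^1: 14550 = 2^1·7275; with 759805 mod 8 = 5, (2/759805) = -1; sign now -1; continue with (7275/759805)
flip (7275/759805) -> (759805/7275): both odd, 7275 mod 4 = 3, 759805 mod 4 = 1, so the flip contributes +1; sign now -1
(759805/7275): 759805 mod 7275 = 3205, so (759805/7275) = (3205/7275)
flip (3205/7275) -> (7275/3205): both odd, 3205 mod 4 = 1, 7275 mod 4 = 3, so the flip contributes +1; sign now -1
(7275/3205): 7275 mod 3205 = 865, so (7275/3205) = (865/3205)
flip (865/3205) -> (3205/865): both odd, 865 mod 4 = 1, 3205 mod 4 = 1, so the flip contributes +1; sign now -1
(3205/865): 3205 mod 865 = 610, so (3205/865) = (610/865)
factor out 2^1: 610 = 2^1·305; with 865 mod 8 = 1, (2/865) = +1; sign now -1; continue with (305/865)
flip (305/865) -> (865/305): both odd, 305 mod 4 = 1, 865 mod 4 = 1, so the flip contributes +1; sign now -1
(865/305): 865 mod 305 = 255, so (865/305) = (255/305)
flip (255/305) -> (305/255): both odd, 255 mod 4 = 3, 305 mod 4 = 1, so the flip contributes +1; sign now -1
(305/255): 305 mod 255 = 50, so (305/255) = (50/255)
factor out 2^1: 50 = 2^1·25; with 255 mod 8 = 7, (2/255) = +1; sign now -1; continue with (25/255)
flip (25/255) -> (255/25): both odd, 25 mod 4 = 1, 255 mod 4 = 3, so the flip contributes +1; sign now -1
(255/25): 255 mod 25 = 5, so (255/25) = (5/25)
flip (5/25) -> (25/5): both odd, 5 mod 4 = 1, 25 mod 4 = 1, so the flip contributes +1; sign now -1
(25/5): 25 mod 5 = 0, so (25/5) = (0/5)
reached (0/5); gcd(a, n) > 1, so (0/5) = 0 and the symbol is 0

0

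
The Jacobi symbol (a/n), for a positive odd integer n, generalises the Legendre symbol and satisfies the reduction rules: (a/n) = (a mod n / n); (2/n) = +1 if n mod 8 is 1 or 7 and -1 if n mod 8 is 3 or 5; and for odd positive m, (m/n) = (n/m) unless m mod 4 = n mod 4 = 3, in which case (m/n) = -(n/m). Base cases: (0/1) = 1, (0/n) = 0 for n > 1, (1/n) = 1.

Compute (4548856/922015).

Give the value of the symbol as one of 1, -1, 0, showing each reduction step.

(4548856/922015) = (860796/922015)   [reduce mod 922015]
860796 = 2^2·215199; (2/922015) = +1 since 922015 mod 8 = 7, so (860796/922015) = (+1)^2·(215199/922015); sign now +1
reciprocity: (215199/922015) = -1·(922015/215199) since 215199 mod 4 = 3, 922015 mod 4 = 3; sign now -1
(922015/215199) = (61219/215199)   [reduce mod 215199]
reciprocity: (61219/215199) = -1·(215199/61219) since 61219 mod 4 = 3, 215199 mod 4 = 3; sign now +1
(215199/61219) = (31542/61219)   [reduce mod 61219]
31542 = 2^1·15771; (2/61219) = -1 since 61219 mod 8 = 3, so (31542/61219) = (-1)^1·(15771/61219); sign now -1
reciprocity: (15771/61219) = -1·(61219/15771) since 15771 mod 4 = 3, 61219 mod 4 = 3; sign now +1
(61219/15771) = (13906/15771)   [reduce mod 15771]
13906 = 2^1·6953; (2/15771) = -1 since 15771 mod 8 = 3, so (13906/15771) = (-1)^1·(6953/15771); sign now -1
reciprocity: (6953/15771) = +1·(15771/6953) since 6953 mod 4 = 1, 15771 mod 4 = 3; sign now -1
(15771/6953) = (1865/6953)   [reduce mod 6953]
reciprocity: (1865/6953) = +1·(6953/1865) since 1865 mod 4 = 1, 6953 mod 4 = 1; sign now -1
(6953/1865) = (1358/1865)   [reduce mod 1865]
1358 = 2^1·679; (2/1865) = +1 since 1865 mod 8 = 1, so (1358/1865) = (+1)^1·(679/1865); sign now -1
reciprocity: (679/1865) = +1·(1865/679) since 679 mod 4 = 3, 1865 mod 4 = 1; sign now -1
(1865/679) = (507/679)   [reduce mod 679]
reciprocity: (507/679) = -1·(679/507) since 507 mod 4 = 3, 679 mod 4 = 3; sign now +1
(679/507) = (172/507)   [reduce mod 507]
172 = 2^2·43; (2/507) = -1 since 507 mod 8 = 3, so (172/507) = (-1)^2·(43/507); sign now +1
reciprocity: (43/507) = -1·(507/43) since 43 mod 4 = 3, 507 mod 4 = 3; sign now -1
(507/43) = (34/43)   [reduce mod 43]
34 = 2^1·17; (2/43) = -1 since 43 mod 8 = 3, so (34/43) = (-1)^1·(17/43); sign now +1
reciprocity: (17/43) = +1·(43/17) since 17 mod 4 = 1, 43 mod 4 = 3; sign now +1
(43/17) = (9/17)   [reduce mod 17]
reciprocity: (9/17) = +1·(17/9) since 9 mod 4 = 1, 17 mod 4 = 1; sign now +1
(17/9) = (8/9)   [reduce mod 9]
8 = 2^3·1; (2/9) = +1 since 9 mod 8 = 1, so (8/9) = (+1)^3·(1/9); sign now +1
(1/9) = 1; final value = sign = +1

1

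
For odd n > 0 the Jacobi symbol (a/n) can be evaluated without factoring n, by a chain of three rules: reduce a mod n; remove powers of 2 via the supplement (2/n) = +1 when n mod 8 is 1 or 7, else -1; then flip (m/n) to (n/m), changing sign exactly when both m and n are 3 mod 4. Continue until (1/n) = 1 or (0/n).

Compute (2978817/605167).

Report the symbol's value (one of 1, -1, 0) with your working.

(2978817/605167): 2978817 mod 605167 = 558149, so (2978817/605167) = (558149/605167)
flip (558149/605167) -> (605167/558149): both odd, 558149 mod 4 = 1, 605167 mod 4 = 3, so the flip contributes +1; sign now +1
(605167/558149): 605167 mod 558149 = 47018, so (605167/558149) = (47018/558149)
factor out 2^1: 47018 = 2^1·23509; with 558149 mod 8 = 5, (2/558149) = -1; sign now -1; continue with (23509/558149)
flip (23509/558149) -> (558149/23509): both odd, 23509 mod 4 = 1, 558149 mod 4 = 1, so the flip contributes +1; sign now -1
(558149/23509): 558149 mod 23509 = 17442, so (558149/23509) = (17442/23509)
factor out 2^1: 17442 = 2^1·8721; with 23509 mod 8 = 5, (2/23509) = -1; sign now +1; continue with (8721/23509)
flip (8721/23509) -> (23509/8721): both odd, 8721 mod 4 = 1, 23509 mod 4 = 1, so the flip contributes +1; sign now +1
(23509/8721): 23509 mod 8721 = 6067, so (23509/8721) = (6067/8721)
flip (6067/8721) -> (8721/6067): both odd, 6067 mod 4 = 3, 8721 mod 4 = 1, so the flip contributes +1; sign now +1
(8721/6067): 8721 mod 6067 = 2654, so (8721/6067) = (2654/6067)
factor out 2^1: 2654 = 2^1·1327; with 6067 mod 8 = 3, (2/6067) = -1; sign now -1; continue with (1327/6067)
flip (1327/6067) -> (6067/1327): both odd, 1327 mod 4 = 3, 6067 mod 4 = 3, so the flip contributes -1; sign now +1
(6067/1327): 6067 mod 1327 = 759, so (6067/1327) = (759/1327)
flip (759/1327) -> (1327/759): both odd, 759 mod 4 = 3, 1327 mod 4 = 3, so the flip contributes -1; sign now -1
(1327/759): 1327 mod 759 = 568, so (1327/759) = (568/759)
factor out 2^3: 568 = 2^3·71; with 759 mod 8 = 7, (2/759) = +1; sign now -1; continue with (71/759)
flip (71/759) -> (759/71): both odd, 71 mod 4 = 3, 759 mod 4 = 3, so the flip contributes -1; sign now +1
(759/71): 759 mod 71 = 49, so (759/71) = (49/71)
flip (49/71) -> (71/49): both odd, 49 mod 4 = 1, 71 mod 4 = 3, so the flip contributes +1; sign now +1
(71/49): 71 mod 49 = 22, so (71/49) = (22/49)
factor out 2^1: 22 = 2^1·11; with 49 mod 8 = 1, (2/49) = +1; sign now +1; continue with (11/49)
flip (11/49) -> (49/11): both odd, 11 mod 4 = 3, 49 mod 4 = 1, so the flip contributes +1; sign now +1
(49/11): 49 mod 11 = 5, so (49/11) = (5/11)
flip (5/11) -> (11/5): both odd, 5 mod 4 = 1, 11 mod 4 = 3, so the flip contributes +1; sign now +1
(11/5): 11 mod 5 = 1, so (11/5) = (1/5)
reached (1/5) = 1, so the symbol is +1

1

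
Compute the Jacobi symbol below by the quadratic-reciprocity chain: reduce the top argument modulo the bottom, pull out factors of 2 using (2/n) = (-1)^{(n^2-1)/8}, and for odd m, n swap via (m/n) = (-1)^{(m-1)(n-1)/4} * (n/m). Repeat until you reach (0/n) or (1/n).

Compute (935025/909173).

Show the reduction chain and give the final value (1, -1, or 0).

(935025/909173): 935025 mod 909173 = 25852, so (935025/909173) = (25852/909173)
factor out 2^2: 25852 = 2^2·6463; with 909173 mod 8 = 5, (2/909173) = -1; sign now +1; continue with (6463/909173)
flip (6463/909173) -> (909173/6463): both odd, 6463 mod 4 = 3, 909173 mod 4 = 1, so the flip contributes +1; sign now +1
(909173/6463): 909173 mod 6463 = 4353, so (909173/6463) = (4353/6463)
flip (4353/6463) -> (6463/4353): both odd, 4353 mod 4 = 1, 6463 mod 4 = 3, so the flip contributes +1; sign now +1
(6463/4353): 6463 mod 4353 = 2110, so (6463/4353) = (2110/4353)
factor out 2^1: 2110 = 2^1·1055; with 4353 mod 8 = 1, (2/4353) = +1; sign now +1; continue with (1055/4353)
flip (1055/4353) -> (4353/1055): both odd, 1055 mod 4 = 3, 4353 mod 4 = 1, so the flip contributes +1; sign now +1
(4353/1055): 4353 mod 1055 = 133, so (4353/1055) = (133/1055)
flip (133/1055) -> (1055/133): both odd, 133 mod 4 = 1, 1055 mod 4 = 3, so the flip contributes +1; sign now +1
(1055/133): 1055 mod 133 = 124, so (1055/133) = (124/133)
factor out 2^2: 124 = 2^2·31; with 133 mod 8 = 5, (2/133) = -1; sign now +1; continue with (31/133)
flip (31/133) -> (133/31): both odd, 31 mod 4 = 3, 133 mod 4 = 1, so the flip contributes +1; sign now +1
(133/31): 133 mod 31 = 9, so (133/31) = (9/31)
flip (9/31) -> (31/9): both odd, 9 mod 4 = 1, 31 mod 4 = 3, so the flip contributes +1; sign now +1
(31/9): 31 mod 9 = 4, so (31/9) = (4/9)
factor out 2^2: 4 = 2^2·1; with 9 mod 8 = 1, (2/9) = +1; sign now +1; continue with (1/9)
reached (1/9) = 1, so the symbol is +1

1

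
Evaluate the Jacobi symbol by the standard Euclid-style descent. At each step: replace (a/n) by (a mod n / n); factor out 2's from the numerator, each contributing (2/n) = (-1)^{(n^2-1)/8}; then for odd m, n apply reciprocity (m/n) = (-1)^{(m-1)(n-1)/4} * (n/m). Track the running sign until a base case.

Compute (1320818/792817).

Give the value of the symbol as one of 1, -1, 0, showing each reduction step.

(1320818/792817) = (528001/792817)   [reduce mod 792817]
reciprocity: (528001/792817) = +1·(792817/528001) since 528001 mod 4 = 1, 792817 mod 4 = 1; sign now +1
(792817/528001) = (264816/528001)   [reduce mod 528001]
264816 = 2^4·16551; (2/528001) = +1 since 528001 mod 8 = 1, so (264816/528001) = (+1)^4·(16551/528001); sign now +1
reciprocity: (16551/528001) = +1·(528001/16551) since 16551 mod 4 = 3, 528001 mod 4 = 1; sign now +1
(528001/16551) = (14920/16551)   [reduce mod 16551]
14920 = 2^3·1865; (2/16551) = +1 since 16551 mod 8 = 7, so (14920/16551) = (+1)^3·(1865/16551); sign now +1
reciprocity: (1865/16551) = +1·(16551/1865) since 1865 mod 4 = 1, 16551 mod 4 = 3; sign now +1
(16551/1865) = (1631/1865)   [reduce mod 1865]
reciprocity: (1631/1865) = +1·(1865/1631) since 1631 mod 4 = 3, 1865 mod 4 = 1; sign now +1
(1865/1631) = (234/1631)   [reduce mod 1631]
234 = 2^1·117; (2/1631) = +1 since 1631 mod 8 = 7, so (234/1631) = (+1)^1·(117/1631); sign now +1
reciprocity: (117/1631) = +1·(1631/117) since 117 mod 4 = 1, 1631 mod 4 = 3; sign now +1
(1631/117) = (110/117)   [reduce mod 117]
110 = 2^1·55; (2/117) = -1 since 117 mod 8 = 5, so (110/117) = (-1)^1·(55/117); sign now -1
reciprocity: (55/117) = +1·(117/55) since 55 mod 4 = 3, 117 mod 4 = 1; sign now -1
(117/55) = (7/55)   [reduce mod 55]
reciprocity: (7/55) = -1·(55/7) since 7 mod 4 = 3, 55 mod 4 = 3; sign now +1
(55/7) = (6/7)   [reduce mod 7]
6 = 2^1·3; (2/7) = +1 since 7 mod 8 = 7, so (6/7) = (+1)^1·(3/7); sign now +1
reciprocity: (3/7) = -1·(7/3) since 3 mod 4 = 3, 7 mod 4 = 3; sign now -1
(7/3) = (1/3)   [reduce mod 3]
(1/3) = 1; final value = sign = -1

-1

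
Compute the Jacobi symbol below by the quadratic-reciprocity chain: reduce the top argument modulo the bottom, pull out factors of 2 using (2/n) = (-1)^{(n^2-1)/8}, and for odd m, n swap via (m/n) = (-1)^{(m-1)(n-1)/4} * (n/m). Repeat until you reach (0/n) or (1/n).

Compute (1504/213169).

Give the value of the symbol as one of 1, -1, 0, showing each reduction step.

1

factor out 2^5: 1504 = 2^5·47; with 213169 mod 8 = 1, (2/213169) = +1; sign now +1; continue with (47/213169)
flip (47/213169) -> (213169/47): both odd, 47 mod 4 = 3, 213169 mod 4 = 1, so the flip contributes +1; sign now +1
(213169/47): 213169 mod 47 = 24, so (213169/47) = (24/47)
factor out 2^3: 24 = 2^3·3; with 47 mod 8 = 7, (2/47) = +1; sign now +1; continue with (3/47)
flip (3/47) -> (47/3): both odd, 3 mod 4 = 3, 47 mod 4 = 3, so the flip contributes -1; sign now -1
(47/3): 47 mod 3 = 2, so (47/3) = (2/3)
factor out 2^1: 2 = 2^1·1; with 3 mod 8 = 3, (2/3) = -1; sign now +1; continue with (1/3)
reached (1/3) = 1, so the symbol is +1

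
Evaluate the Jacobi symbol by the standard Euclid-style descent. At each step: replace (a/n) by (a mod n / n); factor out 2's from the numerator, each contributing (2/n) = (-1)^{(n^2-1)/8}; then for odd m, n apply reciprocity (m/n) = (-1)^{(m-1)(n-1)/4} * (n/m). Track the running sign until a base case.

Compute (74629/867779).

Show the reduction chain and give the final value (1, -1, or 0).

flip (74629/867779) -> (867779/74629): both odd, 74629 mod 4 = 1, 867779 mod 4 = 3, so the flip contributes +1; sign now +1
(867779/74629): 867779 mod 74629 = 46860, so (867779/74629) = (46860/74629)
factor out 2^2: 46860 = 2^2·11715; with 74629 mod 8 = 5, (2/74629) = -1; sign now +1; continue with (11715/74629)
flip (11715/74629) -> (74629/11715): both odd, 11715 mod 4 = 3, 74629 mod 4 = 1, so the flip contributes +1; sign now +1
(74629/11715): 74629 mod 11715 = 4339, so (74629/11715) = (4339/11715)
flip (4339/11715) -> (11715/4339): both odd, 4339 mod 4 = 3, 11715 mod 4 = 3, so the flip contributes -1; sign now -1
(11715/4339): 11715 mod 4339 = 3037, so (11715/4339) = (3037/4339)
flip (3037/4339) -> (4339/3037): both odd, 3037 mod 4 = 1, 4339 mod 4 = 3, so the flip contributes +1; sign now -1
(4339/3037): 4339 mod 3037 = 1302, so (4339/3037) = (1302/3037)
factor out 2^1: 1302 = 2^1·651; with 3037 mod 8 = 5, (2/3037) = -1; sign now +1; continue with (651/3037)
flip (651/3037) -> (3037/651): both odd, 651 mod 4 = 3, 3037 mod 4 = 1, so the flip contributes +1; sign now +1
(3037/651): 3037 mod 651 = 433, so (3037/651) = (433/651)
flip (433/651) -> (651/433): both odd, 433 mod 4 = 1, 651 mod 4 = 3, so the flip contributes +1; sign now +1
(651/433): 651 mod 433 = 218, so (651/433) = (218/433)
factor out 2^1: 218 = 2^1·109; with 433 mod 8 = 1, (2/433) = +1; sign now +1; continue with (109/433)
flip (109/433) -> (433/109): both odd, 109 mod 4 = 1, 433 mod 4 = 1, so the flip contributes +1; sign now +1
(433/109): 433 mod 109 = 106, so (433/109) = (106/109)
factor out 2^1: 106 = 2^1·53; with 109 mod 8 = 5, (2/109) = -1; sign now -1; continue with (53/109)
flip (53/109) -> (109/53): both odd, 53 mod 4 = 1, 109 mod 4 = 1, so the flip contributes +1; sign now -1
(109/53): 109 mod 53 = 3, so (109/53) = (3/53)
flip (3/53) -> (53/3): both odd, 3 mod 4 = 3, 53 mod 4 = 1, so the flip contributes +1; sign now -1
(53/3): 53 mod 3 = 2, so (53/3) = (2/3)
factor out 2^1: 2 = 2^1·1; with 3 mod 8 = 3, (2/3) = -1; sign now +1; continue with (1/3)
reached (1/3) = 1, so the symbol is +1

1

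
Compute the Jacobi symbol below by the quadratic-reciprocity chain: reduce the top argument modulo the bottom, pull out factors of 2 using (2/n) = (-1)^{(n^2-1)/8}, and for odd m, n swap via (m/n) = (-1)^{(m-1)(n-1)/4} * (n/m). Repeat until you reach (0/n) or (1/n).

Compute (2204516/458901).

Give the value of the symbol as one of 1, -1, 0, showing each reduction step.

-1

(2204516/458901) = (368912/458901)   [reduce mod 458901]
368912 = 2^4·23057; (2/458901) = -1 since 458901 mod 8 = 5, so (368912/458901) = (-1)^4·(23057/458901); sign now +1
reciprocity: (23057/458901) = +1·(458901/23057) since 23057 mod 4 = 1, 458901 mod 4 = 1; sign now +1
(458901/23057) = (20818/23057)   [reduce mod 23057]
20818 = 2^1·10409; (2/23057) = +1 since 23057 mod 8 = 1, so (20818/23057) = (+1)^1·(10409/23057); sign now +1
reciprocity: (10409/23057) = +1·(23057/10409) since 10409 mod 4 = 1, 23057 mod 4 = 1; sign now +1
(23057/10409) = (2239/10409)   [reduce mod 10409]
reciprocity: (2239/10409) = +1·(10409/2239) since 2239 mod 4 = 3, 10409 mod 4 = 1; sign now +1
(10409/2239) = (1453/2239)   [reduce mod 2239]
reciprocity: (1453/2239) = +1·(2239/1453) since 1453 mod 4 = 1, 2239 mod 4 = 3; sign now +1
(2239/1453) = (786/1453)   [reduce mod 1453]
786 = 2^1·393; (2/1453) = -1 since 1453 mod 8 = 5, so (786/1453) = (-1)^1·(393/1453); sign now -1
reciprocity: (393/1453) = +1·(1453/393) since 393 mod 4 = 1, 1453 mod 4 = 1; sign now -1
(1453/393) = (274/393)   [reduce mod 393]
274 = 2^1·137; (2/393) = +1 since 393 mod 8 = 1, so (274/393) = (+1)^1·(137/393); sign now -1
reciprocity: (137/393) = +1·(393/137) since 137 mod 4 = 1, 393 mod 4 = 1; sign now -1
(393/137) = (119/137)   [reduce mod 137]
reciprocity: (119/137) = +1·(137/119) since 119 mod 4 = 3, 137 mod 4 = 1; sign now -1
(137/119) = (18/119)   [reduce mod 119]
18 = 2^1·9; (2/119) = +1 since 119 mod 8 = 7, so (18/119) = (+1)^1·(9/119); sign now -1
reciprocity: (9/119) = +1·(119/9) since 9 mod 4 = 1, 119 mod 4 = 3; sign now -1
(119/9) = (2/9)   [reduce mod 9]
2 = 2^1·1; (2/9) = +1 since 9 mod 8 = 1, so (2/9) = (+1)^1·(1/9); sign now -1
(1/9) = 1; final value = sign = -1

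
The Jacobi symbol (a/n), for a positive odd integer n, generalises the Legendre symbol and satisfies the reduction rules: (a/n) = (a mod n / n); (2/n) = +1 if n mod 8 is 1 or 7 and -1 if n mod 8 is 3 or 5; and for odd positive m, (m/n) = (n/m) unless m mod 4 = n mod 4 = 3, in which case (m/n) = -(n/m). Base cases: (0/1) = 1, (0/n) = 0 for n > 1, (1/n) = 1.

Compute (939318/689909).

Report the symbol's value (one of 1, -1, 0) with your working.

1

(939318/689909): 939318 mod 689909 = 249409, so (939318/689909) = (249409/689909)
flip (249409/689909) -> (689909/249409): both odd, 249409 mod 4 = 1, 689909 mod 4 = 1, so the flip contributes +1; sign now +1
(689909/249409): 689909 mod 249409 = 191091, so (689909/249409) = (191091/249409)
flip (191091/249409) -> (249409/191091): both odd, 191091 mod 4 = 3, 249409 mod 4 = 1, so the flip contributes +1; sign now +1
(249409/191091): 249409 mod 191091 = 58318, so (249409/191091) = (58318/191091)
factor out 2^1: 58318 = 2^1·29159; with 191091 mod 8 = 3, (2/191091) = -1; sign now -1; continue with (29159/191091)
flip (29159/191091) -> (191091/29159): both odd, 29159 mod 4 = 3, 191091 mod 4 = 3, so the flip contributes -1; sign now +1
(191091/29159): 191091 mod 29159 = 16137, so (191091/29159) = (16137/29159)
flip (16137/29159) -> (29159/16137): both odd, 16137 mod 4 = 1, 29159 mod 4 = 3, so the flip contributes +1; sign now +1
(29159/16137): 29159 mod 16137 = 13022, so (29159/16137) = (13022/16137)
factor out 2^1: 13022 = 2^1·6511; with 16137 mod 8 = 1, (2/16137) = +1; sign now +1; continue with (6511/16137)
flip (6511/16137) -> (16137/6511): both odd, 6511 mod 4 = 3, 16137 mod 4 = 1, so the flip contributes +1; sign now +1
(16137/6511): 16137 mod 6511 = 3115, so (16137/6511) = (3115/6511)
flip (3115/6511) -> (6511/3115): both odd, 3115 mod 4 = 3, 6511 mod 4 = 3, so the flip contributes -1; sign now -1
(6511/3115): 6511 mod 3115 = 281, so (6511/3115) = (281/3115)
flip (281/3115) -> (3115/281): both odd, 281 mod 4 = 1, 3115 mod 4 = 3, so the flip contributes +1; sign now -1
(3115/281): 3115 mod 281 = 24, so (3115/281) = (24/281)
factor out 2^3: 24 = 2^3·3; with 281 mod 8 = 1, (2/281) = +1; sign now -1; continue with (3/281)
flip (3/281) -> (281/3): both odd, 3 mod 4 = 3, 281 mod 4 = 1, so the flip contributes +1; sign now -1
(281/3): 281 mod 3 = 2, so (281/3) = (2/3)
factor out 2^1: 2 = 2^1·1; with 3 mod 8 = 3, (2/3) = -1; sign now +1; continue with (1/3)
reached (1/3) = 1, so the symbol is +1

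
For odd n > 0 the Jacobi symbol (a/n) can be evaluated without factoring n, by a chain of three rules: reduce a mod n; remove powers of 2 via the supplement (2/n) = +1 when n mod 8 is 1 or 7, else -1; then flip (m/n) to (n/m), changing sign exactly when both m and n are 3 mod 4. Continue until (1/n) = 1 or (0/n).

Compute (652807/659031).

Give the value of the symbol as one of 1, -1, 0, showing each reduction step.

-1

reciprocity: (652807/659031) = -1·(659031/652807) since 652807 mod 4 = 3, 659031 mod 4 = 3; sign now -1
(659031/652807) = (6224/652807)   [reduce mod 652807]
6224 = 2^4·389; (2/652807) = +1 since 652807 mod 8 = 7, so (6224/652807) = (+1)^4·(389/652807); sign now -1
reciprocity: (389/652807) = +1·(652807/389) since 389 mod 4 = 1, 652807 mod 4 = 3; sign now -1
(652807/389) = (65/389)   [reduce mod 389]
reciprocity: (65/389) = +1·(389/65) since 65 mod 4 = 1, 389 mod 4 = 1; sign now -1
(389/65) = (64/65)   [reduce mod 65]
64 = 2^6·1; (2/65) = +1 since 65 mod 8 = 1, so (64/65) = (+1)^6·(1/65); sign now -1
(1/65) = 1; final value = sign = -1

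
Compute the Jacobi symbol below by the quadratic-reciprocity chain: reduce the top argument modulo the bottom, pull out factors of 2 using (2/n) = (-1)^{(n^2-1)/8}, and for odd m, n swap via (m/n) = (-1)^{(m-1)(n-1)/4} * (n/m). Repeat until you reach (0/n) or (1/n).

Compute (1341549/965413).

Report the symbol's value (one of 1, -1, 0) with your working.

(1341549/965413) = (376136/965413)   [reduce mod 965413]
376136 = 2^3·47017; (2/965413) = -1 since 965413 mod 8 = 5, so (376136/965413) = (-1)^3·(47017/965413); sign now -1
reciprocity: (47017/965413) = +1·(965413/47017) since 47017 mod 4 = 1, 965413 mod 4 = 1; sign now -1
(965413/47017) = (25073/47017)   [reduce mod 47017]
reciprocity: (25073/47017) = +1·(47017/25073) since 25073 mod 4 = 1, 47017 mod 4 = 1; sign now -1
(47017/25073) = (21944/25073)   [reduce mod 25073]
21944 = 2^3·2743; (2/25073) = +1 since 25073 mod 8 = 1, so (21944/25073) = (+1)^3·(2743/25073); sign now -1
reciprocity: (2743/25073) = +1·(25073/2743) since 2743 mod 4 = 3, 25073 mod 4 = 1; sign now -1
(25073/2743) = (386/2743)   [reduce mod 2743]
386 = 2^1·193; (2/2743) = +1 since 2743 mod 8 = 7, so (386/2743) = (+1)^1·(193/2743); sign now -1
reciprocity: (193/2743) = +1·(2743/193) since 193 mod 4 = 1, 2743 mod 4 = 3; sign now -1
(2743/193) = (41/193)   [reduce mod 193]
reciprocity: (41/193) = +1·(193/41) since 41 mod 4 = 1, 193 mod 4 = 1; sign now -1
(193/41) = (29/41)   [reduce mod 41]
reciprocity: (29/41) = +1·(41/29) since 29 mod 4 = 1, 41 mod 4 = 1; sign now -1
(41/29) = (12/29)   [reduce mod 29]
12 = 2^2·3; (2/29) = -1 since 29 mod 8 = 5, so (12/29) = (-1)^2·(3/29); sign now -1
reciprocity: (3/29) = +1·(29/3) since 3 mod 4 = 3, 29 mod 4 = 1; sign now -1
(29/3) = (2/3)   [reduce mod 3]
2 = 2^1·1; (2/3) = -1 since 3 mod 8 = 3, so (2/3) = (-1)^1·(1/3); sign now +1
(1/3) = 1; final value = sign = +1

1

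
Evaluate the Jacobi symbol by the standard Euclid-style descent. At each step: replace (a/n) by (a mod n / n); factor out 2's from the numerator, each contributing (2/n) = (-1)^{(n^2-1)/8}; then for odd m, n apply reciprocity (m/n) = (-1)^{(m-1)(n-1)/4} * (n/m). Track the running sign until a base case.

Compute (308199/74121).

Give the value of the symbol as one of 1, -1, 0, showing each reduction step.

0

(308199/74121) = (11715/74121)   [reduce mod 74121]
reciprocity: (11715/74121) = +1·(74121/11715) since 11715 mod 4 = 3, 74121 mod 4 = 1; sign now +1
(74121/11715) = (3831/11715)   [reduce mod 11715]
reciprocity: (3831/11715) = -1·(11715/3831) since 3831 mod 4 = 3, 11715 mod 4 = 3; sign now -1
(11715/3831) = (222/3831)   [reduce mod 3831]
222 = 2^1·111; (2/3831) = +1 since 3831 mod 8 = 7, so (222/3831) = (+1)^1·(111/3831); sign now -1
reciprocity: (111/3831) = -1·(3831/111) since 111 mod 4 = 3, 3831 mod 4 = 3; sign now +1
(3831/111) = (57/111)   [reduce mod 111]
reciprocity: (57/111) = +1·(111/57) since 57 mod 4 = 1, 111 mod 4 = 3; sign now +1
(111/57) = (54/57)   [reduce mod 57]
54 = 2^1·27; (2/57) = +1 since 57 mod 8 = 1, so (54/57) = (+1)^1·(27/57); sign now +1
reciprocity: (27/57) = +1·(57/27) since 27 mod 4 = 3, 57 mod 4 = 1; sign now +1
(57/27) = (3/27)   [reduce mod 27]
reciprocity: (3/27) = -1·(27/3) since 3 mod 4 = 3, 27 mod 4 = 3; sign now -1
(27/3) = (0/3)   [reduce mod 3]
(0/3) = 0   [gcd(a, n) > 1]; final value = 0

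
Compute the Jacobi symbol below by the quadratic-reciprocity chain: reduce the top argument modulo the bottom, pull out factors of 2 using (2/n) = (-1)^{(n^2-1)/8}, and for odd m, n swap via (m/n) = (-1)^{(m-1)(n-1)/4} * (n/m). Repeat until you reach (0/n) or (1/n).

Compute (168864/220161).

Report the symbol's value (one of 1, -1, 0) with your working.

168864 = 2^5·5277; (2/220161) = +1 since 220161 mod 8 = 1, so (168864/220161) = (+1)^5·(5277/220161); sign now +1
reciprocity: (5277/220161) = +1·(220161/5277) since 5277 mod 4 = 1, 220161 mod 4 = 1; sign now +1
(220161/5277) = (3804/5277)   [reduce mod 5277]
3804 = 2^2·951; (2/5277) = -1 since 5277 mod 8 = 5, so (3804/5277) = (-1)^2·(951/5277); sign now +1
reciprocity: (951/5277) = +1·(5277/951) since 951 mod 4 = 3, 5277 mod 4 = 1; sign now +1
(5277/951) = (522/951)   [reduce mod 951]
522 = 2^1·261; (2/951) = +1 since 951 mod 8 = 7, so (522/951) = (+1)^1·(261/951); sign now +1
reciprocity: (261/951) = +1·(951/261) since 261 mod 4 = 1, 951 mod 4 = 3; sign now +1
(951/261) = (168/261)   [reduce mod 261]
168 = 2^3·21; (2/261) = -1 since 261 mod 8 = 5, so (168/261) = (-1)^3·(21/261); sign now -1
reciprocity: (21/261) = +1·(261/21) since 21 mod 4 = 1, 261 mod 4 = 1; sign now -1
(261/21) = (9/21)   [reduce mod 21]
reciprocity: (9/21) = +1·(21/9) since 9 mod 4 = 1, 21 mod 4 = 1; sign now -1
(21/9) = (3/9)   [reduce mod 9]
reciprocity: (3/9) = +1·(9/3) since 3 mod 4 = 3, 9 mod 4 = 1; sign now -1
(9/3) = (0/3)   [reduce mod 3]
(0/3) = 0   [gcd(a, n) > 1]; final value = 0

0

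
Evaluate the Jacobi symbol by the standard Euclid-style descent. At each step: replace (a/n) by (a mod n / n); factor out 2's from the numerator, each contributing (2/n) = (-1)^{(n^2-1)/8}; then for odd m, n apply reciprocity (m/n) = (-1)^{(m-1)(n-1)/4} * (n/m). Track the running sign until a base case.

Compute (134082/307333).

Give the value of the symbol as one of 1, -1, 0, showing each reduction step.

0

factor out 2^1: 134082 = 2^1·67041; with 307333 mod 8 = 5, (2/307333) = -1; sign now -1; continue with (67041/307333)
flip (67041/307333) -> (307333/67041): both odd, 67041 mod 4 = 1, 307333 mod 4 = 1, so the flip contributes +1; sign now -1
(307333/67041): 307333 mod 67041 = 39169, so (307333/67041) = (39169/67041)
flip (39169/67041) -> (67041/39169): both odd, 39169 mod 4 = 1, 67041 mod 4 = 1, so the flip contributes +1; sign now -1
(67041/39169): 67041 mod 39169 = 27872, so (67041/39169) = (27872/39169)
factor out 2^5: 27872 = 2^5·871; with 39169 mod 8 = 1, (2/39169) = +1; sign now -1; continue with (871/39169)
flip (871/39169) -> (39169/871): both odd, 871 mod 4 = 3, 39169 mod 4 = 1, so the flip contributes +1; sign now -1
(39169/871): 39169 mod 871 = 845, so (39169/871) = (845/871)
flip (845/871) -> (871/845): both odd, 845 mod 4 = 1, 871 mod 4 = 3, so the flip contributes +1; sign now -1
(871/845): 871 mod 845 = 26, so (871/845) = (26/845)
factor out 2^1: 26 = 2^1·13; with 845 mod 8 = 5, (2/845) = -1; sign now +1; continue with (13/845)
flip (13/845) -> (845/13): both odd, 13 mod 4 = 1, 845 mod 4 = 1, so the flip contributes +1; sign now +1
(845/13): 845 mod 13 = 0, so (845/13) = (0/13)
reached (0/13); gcd(a, n) > 1, so (0/13) = 0 and the symbol is 0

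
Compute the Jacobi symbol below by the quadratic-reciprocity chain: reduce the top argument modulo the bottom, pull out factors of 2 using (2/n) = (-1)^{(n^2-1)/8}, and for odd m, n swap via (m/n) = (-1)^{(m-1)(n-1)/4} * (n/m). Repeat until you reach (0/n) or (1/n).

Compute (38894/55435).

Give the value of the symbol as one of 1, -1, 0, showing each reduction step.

-1

38894 = 2^1·19447; (2/55435) = -1 since 55435 mod 8 = 3, so (38894/55435) = (-1)^1·(19447/55435); sign now -1
reciprocity: (19447/55435) = -1·(55435/19447) since 19447 mod 4 = 3, 55435 mod 4 = 3; sign now +1
(55435/19447) = (16541/19447)   [reduce mod 19447]
reciprocity: (16541/19447) = +1·(19447/16541) since 16541 mod 4 = 1, 19447 mod 4 = 3; sign now +1
(19447/16541) = (2906/16541)   [reduce mod 16541]
2906 = 2^1·1453; (2/16541) = -1 since 16541 mod 8 = 5, so (2906/16541) = (-1)^1·(1453/16541); sign now -1
reciprocity: (1453/16541) = +1·(16541/1453) since 1453 mod 4 = 1, 16541 mod 4 = 1; sign now -1
(16541/1453) = (558/1453)   [reduce mod 1453]
558 = 2^1·279; (2/1453) = -1 since 1453 mod 8 = 5, so (558/1453) = (-1)^1·(279/1453); sign now +1
reciprocity: (279/1453) = +1·(1453/279) since 279 mod 4 = 3, 1453 mod 4 = 1; sign now +1
(1453/279) = (58/279)   [reduce mod 279]
58 = 2^1·29; (2/279) = +1 since 279 mod 8 = 7, so (58/279) = (+1)^1·(29/279); sign now +1
reciprocity: (29/279) = +1·(279/29) since 29 mod 4 = 1, 279 mod 4 = 3; sign now +1
(279/29) = (18/29)   [reduce mod 29]
18 = 2^1·9; (2/29) = -1 since 29 mod 8 = 5, so (18/29) = (-1)^1·(9/29); sign now -1
reciprocity: (9/29) = +1·(29/9) since 9 mod 4 = 1, 29 mod 4 = 1; sign now -1
(29/9) = (2/9)   [reduce mod 9]
2 = 2^1·1; (2/9) = +1 since 9 mod 8 = 1, so (2/9) = (+1)^1·(1/9); sign now -1
(1/9) = 1; final value = sign = -1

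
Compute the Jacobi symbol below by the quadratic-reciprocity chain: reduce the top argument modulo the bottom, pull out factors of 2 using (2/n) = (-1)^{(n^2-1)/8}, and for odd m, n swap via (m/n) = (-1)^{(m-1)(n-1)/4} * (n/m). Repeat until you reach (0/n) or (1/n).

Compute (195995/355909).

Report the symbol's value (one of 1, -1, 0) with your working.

flip (195995/355909) -> (355909/195995): both odd, 195995 mod 4 = 3, 355909 mod 4 = 1, so the flip contributes +1; sign now +1
(355909/195995): 355909 mod 195995 = 159914, so (355909/195995) = (159914/195995)
factor out 2^1: 159914 = 2^1·79957; with 195995 mod 8 = 3, (2/195995) = -1; sign now -1; continue with (79957/195995)
flip (79957/195995) -> (195995/79957): both odd, 79957 mod 4 = 1, 195995 mod 4 = 3, so the flip contributes +1; sign now -1
(195995/79957): 195995 mod 79957 = 36081, so (195995/79957) = (36081/79957)
flip (36081/79957) -> (79957/36081): both odd, 36081 mod 4 = 1, 79957 mod 4 = 1, so the flip contributes +1; sign now -1
(79957/36081): 79957 mod 36081 = 7795, so (79957/36081) = (7795/36081)
flip (7795/36081) -> (36081/7795): both odd, 7795 mod 4 = 3, 36081 mod 4 = 1, so the flip contributes +1; sign now -1
(36081/7795): 36081 mod 7795 = 4901, so (36081/7795) = (4901/7795)
flip (4901/7795) -> (7795/4901): both odd, 4901 mod 4 = 1, 7795 mod 4 = 3, so the flip contributes +1; sign now -1
(7795/4901): 7795 mod 4901 = 2894, so (7795/4901) = (2894/4901)
factor out 2^1: 2894 = 2^1·1447; with 4901 mod 8 = 5, (2/4901) = -1; sign now +1; continue with (1447/4901)
flip (1447/4901) -> (4901/1447): both odd, 1447 mod 4 = 3, 4901 mod 4 = 1, so the flip contributes +1; sign now +1
(4901/1447): 4901 mod 1447 = 560, so (4901/1447) = (560/1447)
factor out 2^4: 560 = 2^4·35; with 1447 mod 8 = 7, (2/1447) = +1; sign now +1; continue with (35/1447)
flip (35/1447) -> (1447/35): both odd, 35 mod 4 = 3, 1447 mod 4 = 3, so the flip contributes -1; sign now -1
(1447/35): 1447 mod 35 = 12, so (1447/35) = (12/35)
factor out 2^2: 12 = 2^2·3; with 35 mod 8 = 3, (2/35) = -1; sign now -1; continue with (3/35)
flip (3/35) -> (35/3): both odd, 3 mod 4 = 3, 35 mod 4 = 3, so the flip contributes -1; sign now +1
(35/3): 35 mod 3 = 2, so (35/3) = (2/3)
factor out 2^1: 2 = 2^1·1; with 3 mod 8 = 3, (2/3) = -1; sign now -1; continue with (1/3)
reached (1/3) = 1, so the symbol is -1

-1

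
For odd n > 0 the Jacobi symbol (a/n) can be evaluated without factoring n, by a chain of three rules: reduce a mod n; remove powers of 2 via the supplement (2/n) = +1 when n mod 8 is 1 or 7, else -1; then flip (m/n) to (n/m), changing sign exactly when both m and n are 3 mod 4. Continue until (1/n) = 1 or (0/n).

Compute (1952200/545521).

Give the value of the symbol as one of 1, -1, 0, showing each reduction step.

(1952200/545521): 1952200 mod 545521 = 315637, so (1952200/545521) = (315637/545521)
flip (315637/545521) -> (545521/315637): both odd, 315637 mod 4 = 1, 545521 mod 4 = 1, so the flip contributes +1; sign now +1
(545521/315637): 545521 mod 315637 = 229884, so (545521/315637) = (229884/315637)
factor out 2^2: 229884 = 2^2·57471; with 315637 mod 8 = 5, (2/315637) = -1; sign now +1; continue with (57471/315637)
flip (57471/315637) -> (315637/57471): both odd, 57471 mod 4 = 3, 315637 mod 4 = 1, so the flip contributes +1; sign now +1
(315637/57471): 315637 mod 57471 = 28282, so (315637/57471) = (28282/57471)
factor out 2^1: 28282 = 2^1·14141; with 57471 mod 8 = 7, (2/57471) = +1; sign now +1; continue with (14141/57471)
flip (14141/57471) -> (57471/14141): both odd, 14141 mod 4 = 1, 57471 mod 4 = 3, so the flip contributes +1; sign now +1
(57471/14141): 57471 mod 14141 = 907, so (57471/14141) = (907/14141)
flip (907/14141) -> (14141/907): both odd, 907 mod 4 = 3, 14141 mod 4 = 1, so the flip contributes +1; sign now +1
(14141/907): 14141 mod 907 = 536, so (14141/907) = (536/907)
factor out 2^3: 536 = 2^3·67; with 907 mod 8 = 3, (2/907) = -1; sign now -1; continue with (67/907)
flip (67/907) -> (907/67): both odd, 67 mod 4 = 3, 907 mod 4 = 3, so the flip contributes -1; sign now +1
(907/67): 907 mod 67 = 36, so (907/67) = (36/67)
factor out 2^2: 36 = 2^2·9; with 67 mod 8 = 3, (2/67) = -1; sign now +1; continue with (9/67)
flip (9/67) -> (67/9): both odd, 9 mod 4 = 1, 67 mod 4 = 3, so the flip contributes +1; sign now +1
(67/9): 67 mod 9 = 4, so (67/9) = (4/9)
factor out 2^2: 4 = 2^2·1; with 9 mod 8 = 1, (2/9) = +1; sign now +1; continue with (1/9)
reached (1/9) = 1, so the symbol is +1

1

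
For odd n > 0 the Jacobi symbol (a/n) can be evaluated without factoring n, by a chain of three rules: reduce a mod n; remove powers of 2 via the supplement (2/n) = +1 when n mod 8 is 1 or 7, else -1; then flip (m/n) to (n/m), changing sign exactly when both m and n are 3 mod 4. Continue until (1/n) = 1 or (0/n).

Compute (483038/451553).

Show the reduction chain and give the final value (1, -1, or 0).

(483038/451553): 483038 mod 451553 = 31485, so (483038/451553) = (31485/451553)
flip (31485/451553) -> (451553/31485): both odd, 31485 mod 4 = 1, 451553 mod 4 = 1, so the flip contributes +1; sign now +1
(451553/31485): 451553 mod 31485 = 10763, so (451553/31485) = (10763/31485)
flip (10763/31485) -> (31485/10763): both odd, 10763 mod 4 = 3, 31485 mod 4 = 1, so the flip contributes +1; sign now +1
(31485/10763): 31485 mod 10763 = 9959, so (31485/10763) = (9959/10763)
flip (9959/10763) -> (10763/9959): both odd, 9959 mod 4 = 3, 10763 mod 4 = 3, so the flip contributes -1; sign now -1
(10763/9959): 10763 mod 9959 = 804, so (10763/9959) = (804/9959)
factor out 2^2: 804 = 2^2·201; with 9959 mod 8 = 7, (2/9959) = +1; sign now -1; continue with (201/9959)
flip (201/9959) -> (9959/201): both odd, 201 mod 4 = 1, 9959 mod 4 = 3, so the flip contributes +1; sign now -1
(9959/201): 9959 mod 201 = 110, so (9959/201) = (110/201)
factor out 2^1: 110 = 2^1·55; with 201 mod 8 = 1, (2/201) = +1; sign now -1; continue with (55/201)
flip (55/201) -> (201/55): both odd, 55 mod 4 = 3, 201 mod 4 = 1, so the flip contributes +1; sign now -1
(201/55): 201 mod 55 = 36, so (201/55) = (36/55)
factor out 2^2: 36 = 2^2·9; with 55 mod 8 = 7, (2/55) = +1; sign now -1; continue with (9/55)
flip (9/55) -> (55/9): both odd, 9 mod 4 = 1, 55 mod 4 = 3, so the flip contributes +1; sign now -1
(55/9): 55 mod 9 = 1, so (55/9) = (1/9)
reached (1/9) = 1, so the symbol is -1

-1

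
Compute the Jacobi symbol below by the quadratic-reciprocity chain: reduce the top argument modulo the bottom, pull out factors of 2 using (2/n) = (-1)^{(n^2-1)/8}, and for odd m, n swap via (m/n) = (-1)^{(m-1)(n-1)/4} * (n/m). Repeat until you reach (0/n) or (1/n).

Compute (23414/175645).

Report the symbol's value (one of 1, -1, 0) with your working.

-1

factor out 2^1: 23414 = 2^1·11707; with 175645 mod 8 = 5, (2/175645) = -1; sign now -1; continue with (11707/175645)
flip (11707/175645) -> (175645/11707): both odd, 11707 mod 4 = 3, 175645 mod 4 = 1, so the flip contributes +1; sign now -1
(175645/11707): 175645 mod 11707 = 40, so (175645/11707) = (40/11707)
factor out 2^3: 40 = 2^3·5; with 11707 mod 8 = 3, (2/11707) = -1; sign now +1; continue with (5/11707)
flip (5/11707) -> (11707/5): both odd, 5 mod 4 = 1, 11707 mod 4 = 3, so the flip contributes +1; sign now +1
(11707/5): 11707 mod 5 = 2, so (11707/5) = (2/5)
factor out 2^1: 2 = 2^1·1; with 5 mod 8 = 5, (2/5) = -1; sign now -1; continue with (1/5)
reached (1/5) = 1, so the symbol is -1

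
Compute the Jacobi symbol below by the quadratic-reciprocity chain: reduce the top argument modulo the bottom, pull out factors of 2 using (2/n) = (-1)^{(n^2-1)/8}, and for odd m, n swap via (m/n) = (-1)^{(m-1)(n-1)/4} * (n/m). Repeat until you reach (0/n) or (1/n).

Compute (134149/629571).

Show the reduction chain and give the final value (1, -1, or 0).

flip (134149/629571) -> (629571/134149): both odd, 134149 mod 4 = 1, 629571 mod 4 = 3, so the flip contributes +1; sign now +1
(629571/134149): 629571 mod 134149 = 92975, so (629571/134149) = (92975/134149)
flip (92975/134149) -> (134149/92975): both odd, 92975 mod 4 = 3, 134149 mod 4 = 1, so the flip contributes +1; sign now +1
(134149/92975): 134149 mod 92975 = 41174, so (134149/92975) = (41174/92975)
factor out 2^1: 41174 = 2^1·20587; with 92975 mod 8 = 7, (2/92975) = +1; sign now +1; continue with (20587/92975)
flip (20587/92975) -> (92975/20587): both odd, 20587 mod 4 = 3, 92975 mod 4 = 3, so the flip contributes -1; sign now -1
(92975/20587): 92975 mod 20587 = 10627, so (92975/20587) = (10627/20587)
flip (10627/20587) -> (20587/10627): both odd, 10627 mod 4 = 3, 20587 mod 4 = 3, so the flip contributes -1; sign now +1
(20587/10627): 20587 mod 10627 = 9960, so (20587/10627) = (9960/10627)
factor out 2^3: 9960 = 2^3·1245; with 10627 mod 8 = 3, (2/10627) = -1; sign now -1; continue with (1245/10627)
flip (1245/10627) -> (10627/1245): both odd, 1245 mod 4 = 1, 10627 mod 4 = 3, so the flip contributes +1; sign now -1
(10627/1245): 10627 mod 1245 = 667, so (10627/1245) = (667/1245)
flip (667/1245) -> (1245/667): both odd, 667 mod 4 = 3, 1245 mod 4 = 1, so the flip contributes +1; sign now -1
(1245/667): 1245 mod 667 = 578, so (1245/667) = (578/667)
factor out 2^1: 578 = 2^1·289; with 667 mod 8 = 3, (2/667) = -1; sign now +1; continue with (289/667)
flip (289/667) -> (667/289): both odd, 289 mod 4 = 1, 667 mod 4 = 3, so the flip contributes +1; sign now +1
(667/289): 667 mod 289 = 89, so (667/289) = (89/289)
flip (89/289) -> (289/89): both odd, 89 mod 4 = 1, 289 mod 4 = 1, so the flip contributes +1; sign now +1
(289/89): 289 mod 89 = 22, so (289/89) = (22/89)
factor out 2^1: 22 = 2^1·11; with 89 mod 8 = 1, (2/89) = +1; sign now +1; continue with (11/89)
flip (11/89) -> (89/11): both odd, 11 mod 4 = 3, 89 mod 4 = 1, so the flip contributes +1; sign now +1
(89/11): 89 mod 11 = 1, so (89/11) = (1/11)
reached (1/11) = 1, so the symbol is +1

1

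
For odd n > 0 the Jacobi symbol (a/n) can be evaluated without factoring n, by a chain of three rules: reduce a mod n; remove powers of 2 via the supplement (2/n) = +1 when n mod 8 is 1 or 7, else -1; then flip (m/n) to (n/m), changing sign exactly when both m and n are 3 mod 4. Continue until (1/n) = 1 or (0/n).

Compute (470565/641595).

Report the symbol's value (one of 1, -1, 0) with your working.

0

reciprocity: (470565/641595) = +1·(641595/470565) since 470565 mod 4 = 1, 641595 mod 4 = 3; sign now +1
(641595/470565) = (171030/470565)   [reduce mod 470565]
171030 = 2^1·85515; (2/470565) = -1 since 470565 mod 8 = 5, so (171030/470565) = (-1)^1·(85515/470565); sign now -1
reciprocity: (85515/470565) = +1·(470565/85515) since 85515 mod 4 = 3, 470565 mod 4 = 1; sign now -1
(470565/85515) = (42990/85515)   [reduce mod 85515]
42990 = 2^1·21495; (2/85515) = -1 since 85515 mod 8 = 3, so (42990/85515) = (-1)^1·(21495/85515); sign now +1
reciprocity: (21495/85515) = -1·(85515/21495) since 21495 mod 4 = 3, 85515 mod 4 = 3; sign now -1
(85515/21495) = (21030/21495)   [reduce mod 21495]
21030 = 2^1·10515; (2/21495) = +1 since 21495 mod 8 = 7, so (21030/21495) = (+1)^1·(10515/21495); sign now -1
reciprocity: (10515/21495) = -1·(21495/10515) since 10515 mod 4 = 3, 21495 mod 4 = 3; sign now +1
(21495/10515) = (465/10515)   [reduce mod 10515]
reciprocity: (465/10515) = +1·(10515/465) since 465 mod 4 = 1, 10515 mod 4 = 3; sign now +1
(10515/465) = (285/465)   [reduce mod 465]
reciprocity: (285/465) = +1·(465/285) since 285 mod 4 = 1, 465 mod 4 = 1; sign now +1
(465/285) = (180/285)   [reduce mod 285]
180 = 2^2·45; (2/285) = -1 since 285 mod 8 = 5, so (180/285) = (-1)^2·(45/285); sign now +1
reciprocity: (45/285) = +1·(285/45) since 45 mod 4 = 1, 285 mod 4 = 1; sign now +1
(285/45) = (15/45)   [reduce mod 45]
reciprocity: (15/45) = +1·(45/15) since 15 mod 4 = 3, 45 mod 4 = 1; sign now +1
(45/15) = (0/15)   [reduce mod 15]
(0/15) = 0   [gcd(a, n) > 1]; final value = 0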